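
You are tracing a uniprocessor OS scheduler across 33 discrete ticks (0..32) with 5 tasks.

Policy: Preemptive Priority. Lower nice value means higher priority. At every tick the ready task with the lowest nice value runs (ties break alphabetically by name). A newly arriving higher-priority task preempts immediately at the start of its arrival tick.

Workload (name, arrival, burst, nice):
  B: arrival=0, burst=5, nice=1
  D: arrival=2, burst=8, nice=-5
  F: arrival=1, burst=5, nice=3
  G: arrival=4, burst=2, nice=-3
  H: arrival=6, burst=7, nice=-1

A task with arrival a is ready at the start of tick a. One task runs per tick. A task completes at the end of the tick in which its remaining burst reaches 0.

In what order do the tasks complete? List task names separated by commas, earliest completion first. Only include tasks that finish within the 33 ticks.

t=0: ready={B} → run B
t=1: ready={B,F} → run B
t=2: ready={B,D,F} → run D
t=3: ready={B,D,F} → run D
t=4: ready={B,D,F,G} → run D
t=5: ready={B,D,F,G} → run D
t=6: ready={B,D,F,G,H} → run D
t=7: ready={B,D,F,G,H} → run D
t=8: ready={B,D,F,G,H} → run D
t=9: ready={B,D,F,G,H} → run D
t=10: ready={B,F,G,H} → run G
t=11: ready={B,F,G,H} → run G
t=12: ready={B,F,H} → run H
t=13: ready={B,F,H} → run H
t=14: ready={B,F,H} → run H
t=15: ready={B,F,H} → run H
t=16: ready={B,F,H} → run H
t=17: ready={B,F,H} → run H
t=18: ready={B,F,H} → run H
t=19: ready={B,F} → run B
t=20: ready={B,F} → run B
t=21: ready={B,F} → run B
t=22: ready={F} → run F
t=23: ready={F} → run F
t=24: ready={F} → run F
t=25: ready={F} → run F
t=26: ready={F} → run F
t=27: (idle)
t=28: (idle)
t=29: (idle)
t=30: (idle)
t=31: (idle)
t=32: (idle)

completion order = D, G, H, B, F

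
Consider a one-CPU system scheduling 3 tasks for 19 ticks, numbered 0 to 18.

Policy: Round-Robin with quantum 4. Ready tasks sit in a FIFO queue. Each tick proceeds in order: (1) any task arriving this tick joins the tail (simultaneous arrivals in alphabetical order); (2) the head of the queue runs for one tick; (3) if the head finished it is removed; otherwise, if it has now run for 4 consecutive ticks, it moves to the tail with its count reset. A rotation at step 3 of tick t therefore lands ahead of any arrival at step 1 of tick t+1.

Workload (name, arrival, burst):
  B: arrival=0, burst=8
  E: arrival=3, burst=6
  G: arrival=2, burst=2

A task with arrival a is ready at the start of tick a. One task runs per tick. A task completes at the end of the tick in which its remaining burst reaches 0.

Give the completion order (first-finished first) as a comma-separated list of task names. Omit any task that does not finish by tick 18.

t=0: queue=[B] q_used=0 → run B
t=1: queue=[B] q_used=1 → run B
t=2: queue=[B,G] q_used=2 → run B
t=3: queue=[B,G,E] q_used=3 → run B
t=4: queue=[G,E,B] q_used=0 → run G
t=5: queue=[G,E,B] q_used=1 → run G
t=6: queue=[E,B] q_used=0 → run E
t=7: queue=[E,B] q_used=1 → run E
t=8: queue=[E,B] q_used=2 → run E
t=9: queue=[E,B] q_used=3 → run E
t=10: queue=[B,E] q_used=0 → run B
t=11: queue=[B,E] q_used=1 → run B
t=12: queue=[B,E] q_used=2 → run B
t=13: queue=[B,E] q_used=3 → run B
t=14: queue=[E] q_used=0 → run E
t=15: queue=[E] q_used=1 → run E
t=16: (idle)
t=17: (idle)
t=18: (idle)

completion order = G, B, E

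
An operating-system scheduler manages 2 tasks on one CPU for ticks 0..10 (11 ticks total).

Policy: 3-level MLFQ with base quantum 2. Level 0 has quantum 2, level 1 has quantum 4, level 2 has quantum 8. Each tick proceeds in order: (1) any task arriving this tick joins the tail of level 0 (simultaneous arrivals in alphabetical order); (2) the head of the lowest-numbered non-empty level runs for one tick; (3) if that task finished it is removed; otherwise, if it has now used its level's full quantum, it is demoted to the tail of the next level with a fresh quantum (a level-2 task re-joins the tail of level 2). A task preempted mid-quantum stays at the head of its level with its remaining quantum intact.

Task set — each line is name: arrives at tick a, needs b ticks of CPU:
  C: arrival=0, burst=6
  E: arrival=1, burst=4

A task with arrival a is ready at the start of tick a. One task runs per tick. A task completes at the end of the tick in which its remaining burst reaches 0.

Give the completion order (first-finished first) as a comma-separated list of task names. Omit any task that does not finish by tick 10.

completion order = C, E

t=0: L0/L1/L2 = C/-/- → run C
t=1: L0/L1/L2 = CE/-/- → run C
t=2: L0/L1/L2 = E/C/- → run E
t=3: L0/L1/L2 = E/C/- → run E
t=4: L0/L1/L2 = -/CE/- → run C
t=5: L0/L1/L2 = -/CE/- → run C
t=6: L0/L1/L2 = -/CE/- → run C
t=7: L0/L1/L2 = -/CE/- → run C
t=8: L0/L1/L2 = -/E/- → run E
t=9: L0/L1/L2 = -/E/- → run E
t=10: (idle)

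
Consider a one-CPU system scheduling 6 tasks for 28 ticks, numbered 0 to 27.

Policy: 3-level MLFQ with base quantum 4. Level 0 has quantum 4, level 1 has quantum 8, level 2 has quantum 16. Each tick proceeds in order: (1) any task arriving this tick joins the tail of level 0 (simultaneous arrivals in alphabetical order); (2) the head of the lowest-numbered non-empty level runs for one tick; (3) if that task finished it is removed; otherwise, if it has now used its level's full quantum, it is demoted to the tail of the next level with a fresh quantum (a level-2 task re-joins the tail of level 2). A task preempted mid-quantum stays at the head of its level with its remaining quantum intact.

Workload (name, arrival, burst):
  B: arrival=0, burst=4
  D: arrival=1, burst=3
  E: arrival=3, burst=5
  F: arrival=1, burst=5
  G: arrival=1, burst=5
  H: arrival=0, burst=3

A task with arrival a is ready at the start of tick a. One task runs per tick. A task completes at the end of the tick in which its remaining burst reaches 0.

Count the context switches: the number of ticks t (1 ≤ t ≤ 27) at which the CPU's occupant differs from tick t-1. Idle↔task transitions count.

context switches = 9

t=0: L0/L1/L2 = BH/-/- → run B
t=1: L0/L1/L2 = BHDFG/-/- → run B
t=2: L0/L1/L2 = BHDFG/-/- → run B
t=3: L0/L1/L2 = BHDFGE/-/- → run B
t=4: L0/L1/L2 = HDFGE/-/- → run H
t=5: L0/L1/L2 = HDFGE/-/- → run H
t=6: L0/L1/L2 = HDFGE/-/- → run H
t=7: L0/L1/L2 = DFGE/-/- → run D
t=8: L0/L1/L2 = DFGE/-/- → run D
t=9: L0/L1/L2 = DFGE/-/- → run D
t=10: L0/L1/L2 = FGE/-/- → run F
t=11: L0/L1/L2 = FGE/-/- → run F
t=12: L0/L1/L2 = FGE/-/- → run F
t=13: L0/L1/L2 = FGE/-/- → run F
t=14: L0/L1/L2 = GE/F/- → run G
t=15: L0/L1/L2 = GE/F/- → run G
t=16: L0/L1/L2 = GE/F/- → run G
t=17: L0/L1/L2 = GE/F/- → run G
t=18: L0/L1/L2 = E/FG/- → run E
t=19: L0/L1/L2 = E/FG/- → run E
t=20: L0/L1/L2 = E/FG/- → run E
t=21: L0/L1/L2 = E/FG/- → run E
t=22: L0/L1/L2 = -/FGE/- → run F
t=23: L0/L1/L2 = -/GE/- → run G
t=24: L0/L1/L2 = -/E/- → run E
t=25: (idle)
t=26: (idle)
t=27: (idle)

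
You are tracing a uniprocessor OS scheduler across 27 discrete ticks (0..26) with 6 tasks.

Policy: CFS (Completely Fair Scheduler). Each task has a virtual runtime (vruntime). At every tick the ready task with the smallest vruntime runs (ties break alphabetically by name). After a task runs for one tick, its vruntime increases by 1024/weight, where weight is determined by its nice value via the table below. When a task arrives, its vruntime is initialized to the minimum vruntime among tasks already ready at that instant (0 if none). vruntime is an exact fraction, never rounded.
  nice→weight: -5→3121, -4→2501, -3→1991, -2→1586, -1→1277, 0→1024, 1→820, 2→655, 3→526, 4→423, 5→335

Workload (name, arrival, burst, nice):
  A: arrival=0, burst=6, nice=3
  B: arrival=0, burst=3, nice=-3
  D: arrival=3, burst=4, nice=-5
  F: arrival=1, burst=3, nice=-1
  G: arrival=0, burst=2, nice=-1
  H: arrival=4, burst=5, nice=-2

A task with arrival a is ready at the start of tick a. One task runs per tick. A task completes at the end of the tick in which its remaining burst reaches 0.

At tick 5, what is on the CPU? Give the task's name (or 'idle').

running at tick 5 = H

t=0: vr[A=0 B=0 G=0] → run A
t=1: vr[A=512/263 B=0 F=0 G=0] → run B
t=2: vr[A=512/263 B=1024/1991 F=0 G=0] → run F
t=3: vr[A=512/263 B=1024/1991 D=0 F=1024/1277 G=0] → run D
t=4: vr[A=512/263 B=1024/1991 D=1024/3121 F=1024/1277 G=0 H=0] → run G
t=5: vr[A=512/263 B=1024/1991 D=1024/3121 F=1024/1277 G=1024/1277 H=0] → run H
t=6: vr[A=512/263 B=1024/1991 D=1024/3121 F=1024/1277 G=1024/1277 H=512/793] → run D
t=7: vr[A=512/263 B=1024/1991 D=2048/3121 F=1024/1277 G=1024/1277 H=512/793] → run B
t=8: vr[A=512/263 B=2048/1991 D=2048/3121 F=1024/1277 G=1024/1277 H=512/793] → run H
t=9: vr[A=512/263 B=2048/1991 D=2048/3121 F=1024/1277 G=1024/1277 H=1024/793] → run D
t=10: vr[A=512/263 B=2048/1991 D=3072/3121 F=1024/1277 G=1024/1277 H=1024/793] → run F
t=11: vr[A=512/263 B=2048/1991 D=3072/3121 F=2048/1277 G=1024/1277 H=1024/793] → run G
t=12: vr[A=512/263 B=2048/1991 D=3072/3121 F=2048/1277 H=1024/793] → run D
t=13: vr[A=512/263 B=2048/1991 F=2048/1277 H=1024/793] → run B
t=14: vr[A=512/263 F=2048/1277 H=1024/793] → run H
t=15: vr[A=512/263 F=2048/1277 H=1536/793] → run F
t=16: vr[A=512/263 H=1536/793] → run H
t=17: vr[A=512/263 H=2048/793] → run A
t=18: vr[A=1024/263 H=2048/793] → run H
t=19: vr[A=1024/263] → run A
t=20: vr[A=1536/263] → run A
t=21: vr[A=2048/263] → run A
t=22: vr[A=2560/263] → run A
t=23: (idle)
t=24: (idle)
t=25: (idle)
t=26: (idle)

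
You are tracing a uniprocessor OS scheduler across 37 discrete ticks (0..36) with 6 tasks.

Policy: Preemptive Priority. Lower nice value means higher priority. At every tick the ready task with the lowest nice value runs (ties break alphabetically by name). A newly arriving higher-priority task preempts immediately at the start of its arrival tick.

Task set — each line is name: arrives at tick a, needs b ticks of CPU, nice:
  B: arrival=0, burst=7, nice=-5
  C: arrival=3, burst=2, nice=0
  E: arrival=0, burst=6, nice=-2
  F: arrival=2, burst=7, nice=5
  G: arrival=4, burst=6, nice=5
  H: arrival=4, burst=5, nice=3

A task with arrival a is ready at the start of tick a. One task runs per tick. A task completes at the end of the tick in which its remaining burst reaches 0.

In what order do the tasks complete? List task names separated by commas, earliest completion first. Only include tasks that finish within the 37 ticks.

t=0: ready={B,E} → run B
t=1: ready={B,E} → run B
t=2: ready={B,E,F} → run B
t=3: ready={B,C,E,F} → run B
t=4: ready={B,C,E,F,G,H} → run B
t=5: ready={B,C,E,F,G,H} → run B
t=6: ready={B,C,E,F,G,H} → run B
t=7: ready={C,E,F,G,H} → run E
t=8: ready={C,E,F,G,H} → run E
t=9: ready={C,E,F,G,H} → run E
t=10: ready={C,E,F,G,H} → run E
t=11: ready={C,E,F,G,H} → run E
t=12: ready={C,E,F,G,H} → run E
t=13: ready={C,F,G,H} → run C
t=14: ready={C,F,G,H} → run C
t=15: ready={F,G,H} → run H
t=16: ready={F,G,H} → run H
t=17: ready={F,G,H} → run H
t=18: ready={F,G,H} → run H
t=19: ready={F,G,H} → run H
t=20: ready={F,G} → run F
t=21: ready={F,G} → run F
t=22: ready={F,G} → run F
t=23: ready={F,G} → run F
t=24: ready={F,G} → run F
t=25: ready={F,G} → run F
t=26: ready={F,G} → run F
t=27: ready={G} → run G
t=28: ready={G} → run G
t=29: ready={G} → run G
t=30: ready={G} → run G
t=31: ready={G} → run G
t=32: ready={G} → run G
t=33: (idle)
t=34: (idle)
t=35: (idle)
t=36: (idle)

completion order = B, E, C, H, F, G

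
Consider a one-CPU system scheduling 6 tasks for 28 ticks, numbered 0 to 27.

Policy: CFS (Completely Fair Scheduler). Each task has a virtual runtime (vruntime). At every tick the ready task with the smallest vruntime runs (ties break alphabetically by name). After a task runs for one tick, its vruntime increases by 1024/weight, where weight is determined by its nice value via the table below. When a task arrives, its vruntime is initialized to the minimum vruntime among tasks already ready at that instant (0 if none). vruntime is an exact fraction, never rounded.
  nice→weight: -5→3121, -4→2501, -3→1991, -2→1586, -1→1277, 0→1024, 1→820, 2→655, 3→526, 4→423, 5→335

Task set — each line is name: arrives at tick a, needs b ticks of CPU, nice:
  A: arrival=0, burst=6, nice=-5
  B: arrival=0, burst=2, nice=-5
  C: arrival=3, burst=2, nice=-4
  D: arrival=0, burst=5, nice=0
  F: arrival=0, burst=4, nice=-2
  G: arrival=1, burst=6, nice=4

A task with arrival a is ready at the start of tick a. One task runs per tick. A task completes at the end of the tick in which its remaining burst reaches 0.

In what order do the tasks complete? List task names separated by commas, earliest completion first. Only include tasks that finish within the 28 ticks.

t=0: vr[A=0 B=0 D=0 F=0] → run A
t=1: vr[A=1024/3121 B=0 D=0 F=0 G=0] → run B
t=2: vr[A=1024/3121 B=1024/3121 D=0 F=0 G=0] → run D
t=3: vr[A=1024/3121 B=1024/3121 C=0 D=1 F=0 G=0] → run C
t=4: vr[A=1024/3121 B=1024/3121 C=1024/2501 D=1 F=0 G=0] → run F
t=5: vr[A=1024/3121 B=1024/3121 C=1024/2501 D=1 F=512/793 G=0] → run G
t=6: vr[A=1024/3121 B=1024/3121 C=1024/2501 D=1 F=512/793 G=1024/423] → run A
t=7: vr[A=2048/3121 B=1024/3121 C=1024/2501 D=1 F=512/793 G=1024/423] → run B
t=8: vr[A=2048/3121 C=1024/2501 D=1 F=512/793 G=1024/423] → run C
t=9: vr[A=2048/3121 D=1 F=512/793 G=1024/423] → run F
t=10: vr[A=2048/3121 D=1 F=1024/793 G=1024/423] → run A
t=11: vr[A=3072/3121 D=1 F=1024/793 G=1024/423] → run A
t=12: vr[A=4096/3121 D=1 F=1024/793 G=1024/423] → run D
t=13: vr[A=4096/3121 D=2 F=1024/793 G=1024/423] → run F
t=14: vr[A=4096/3121 D=2 F=1536/793 G=1024/423] → run A
t=15: vr[A=5120/3121 D=2 F=1536/793 G=1024/423] → run A
t=16: vr[D=2 F=1536/793 G=1024/423] → run F
t=17: vr[D=2 G=1024/423] → run D
t=18: vr[D=3 G=1024/423] → run G
t=19: vr[D=3 G=2048/423] → run D
t=20: vr[D=4 G=2048/423] → run D
t=21: vr[G=2048/423] → run G
t=22: vr[G=1024/141] → run G
t=23: vr[G=4096/423] → run G
t=24: vr[G=5120/423] → run G
t=25: (idle)
t=26: (idle)
t=27: (idle)

completion order = B, C, A, F, D, G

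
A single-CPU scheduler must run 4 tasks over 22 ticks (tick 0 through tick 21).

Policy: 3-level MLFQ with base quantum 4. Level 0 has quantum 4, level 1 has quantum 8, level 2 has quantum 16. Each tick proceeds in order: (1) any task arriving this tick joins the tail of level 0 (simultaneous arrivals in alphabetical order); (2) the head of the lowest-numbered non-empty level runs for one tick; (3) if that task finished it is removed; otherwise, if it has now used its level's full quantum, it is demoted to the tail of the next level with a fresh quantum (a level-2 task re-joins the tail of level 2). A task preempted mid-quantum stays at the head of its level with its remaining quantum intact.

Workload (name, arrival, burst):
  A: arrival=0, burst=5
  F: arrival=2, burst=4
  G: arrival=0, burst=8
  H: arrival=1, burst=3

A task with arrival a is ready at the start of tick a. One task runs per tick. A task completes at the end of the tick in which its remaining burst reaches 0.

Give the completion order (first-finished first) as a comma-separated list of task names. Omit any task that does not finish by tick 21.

t=0: L0/L1/L2 = AG/-/- → run A
t=1: L0/L1/L2 = AGH/-/- → run A
t=2: L0/L1/L2 = AGHF/-/- → run A
t=3: L0/L1/L2 = AGHF/-/- → run A
t=4: L0/L1/L2 = GHF/A/- → run G
t=5: L0/L1/L2 = GHF/A/- → run G
t=6: L0/L1/L2 = GHF/A/- → run G
t=7: L0/L1/L2 = GHF/A/- → run G
t=8: L0/L1/L2 = HF/AG/- → run H
t=9: L0/L1/L2 = HF/AG/- → run H
t=10: L0/L1/L2 = HF/AG/- → run H
t=11: L0/L1/L2 = F/AG/- → run F
t=12: L0/L1/L2 = F/AG/- → run F
t=13: L0/L1/L2 = F/AG/- → run F
t=14: L0/L1/L2 = F/AG/- → run F
t=15: L0/L1/L2 = -/AG/- → run A
t=16: L0/L1/L2 = -/G/- → run G
t=17: L0/L1/L2 = -/G/- → run G
t=18: L0/L1/L2 = -/G/- → run G
t=19: L0/L1/L2 = -/G/- → run G
t=20: (idle)
t=21: (idle)

completion order = H, F, A, G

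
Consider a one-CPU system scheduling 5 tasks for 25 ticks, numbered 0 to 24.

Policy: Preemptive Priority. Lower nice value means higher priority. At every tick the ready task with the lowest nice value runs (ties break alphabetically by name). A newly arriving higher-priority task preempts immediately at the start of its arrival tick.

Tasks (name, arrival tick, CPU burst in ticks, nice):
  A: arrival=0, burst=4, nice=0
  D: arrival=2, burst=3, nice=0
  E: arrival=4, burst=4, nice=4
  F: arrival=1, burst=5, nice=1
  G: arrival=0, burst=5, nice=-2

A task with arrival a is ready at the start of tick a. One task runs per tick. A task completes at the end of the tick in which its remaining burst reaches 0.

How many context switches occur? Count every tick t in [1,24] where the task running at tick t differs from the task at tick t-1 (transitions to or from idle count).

context switches = 5

t=0: ready={A,G} → run G
t=1: ready={A,F,G} → run G
t=2: ready={A,D,F,G} → run G
t=3: ready={A,D,F,G} → run G
t=4: ready={A,D,E,F,G} → run G
t=5: ready={A,D,E,F} → run A
t=6: ready={A,D,E,F} → run A
t=7: ready={A,D,E,F} → run A
t=8: ready={A,D,E,F} → run A
t=9: ready={D,E,F} → run D
t=10: ready={D,E,F} → run D
t=11: ready={D,E,F} → run D
t=12: ready={E,F} → run F
t=13: ready={E,F} → run F
t=14: ready={E,F} → run F
t=15: ready={E,F} → run F
t=16: ready={E,F} → run F
t=17: ready={E} → run E
t=18: ready={E} → run E
t=19: ready={E} → run E
t=20: ready={E} → run E
t=21: (idle)
t=22: (idle)
t=23: (idle)
t=24: (idle)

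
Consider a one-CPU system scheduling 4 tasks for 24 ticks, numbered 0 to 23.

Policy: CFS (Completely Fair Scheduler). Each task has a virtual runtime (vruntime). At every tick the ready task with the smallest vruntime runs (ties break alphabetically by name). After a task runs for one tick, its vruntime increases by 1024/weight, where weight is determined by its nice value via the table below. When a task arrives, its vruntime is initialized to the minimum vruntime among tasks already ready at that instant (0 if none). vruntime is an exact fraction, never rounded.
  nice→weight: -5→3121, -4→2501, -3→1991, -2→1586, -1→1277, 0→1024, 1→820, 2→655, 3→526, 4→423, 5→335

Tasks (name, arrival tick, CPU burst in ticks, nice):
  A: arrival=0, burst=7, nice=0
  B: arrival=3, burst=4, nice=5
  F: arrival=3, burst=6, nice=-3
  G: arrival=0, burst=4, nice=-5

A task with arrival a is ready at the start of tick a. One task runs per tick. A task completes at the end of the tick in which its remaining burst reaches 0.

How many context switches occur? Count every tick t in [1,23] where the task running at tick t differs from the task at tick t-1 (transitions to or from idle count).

t=0: vr[A=0 G=0] → run A
t=1: vr[A=1 G=0] → run G
t=2: vr[A=1 G=1024/3121] → run G
t=3: vr[A=1 B=2048/3121 F=2048/3121 G=2048/3121] → run B
t=4: vr[A=1 B=3881984/1045535 F=2048/3121 G=2048/3121] → run F
t=5: vr[A=1 B=3881984/1045535 F=7273472/6213911 G=2048/3121] → run G
t=6: vr[A=1 B=3881984/1045535 F=7273472/6213911 G=3072/3121] → run G
t=7: vr[A=1 B=3881984/1045535 F=7273472/6213911] → run A
t=8: vr[A=2 B=3881984/1045535 F=7273472/6213911] → run F
t=9: vr[A=2 B=3881984/1045535 F=10469376/6213911] → run F
t=10: vr[A=2 B=3881984/1045535 F=13665280/6213911] → run A
t=11: vr[A=3 B=3881984/1045535 F=13665280/6213911] → run F
t=12: vr[A=3 B=3881984/1045535 F=16861184/6213911] → run F
t=13: vr[A=3 B=3881984/1045535 F=20057088/6213911] → run A
t=14: vr[A=4 B=3881984/1045535 F=20057088/6213911] → run F
t=15: vr[A=4 B=3881984/1045535] → run B
t=16: vr[A=4 B=7077888/1045535] → run A
t=17: vr[A=5 B=7077888/1045535] → run A
t=18: vr[A=6 B=7077888/1045535] → run A
t=19: vr[B=7077888/1045535] → run B
t=20: vr[B=10273792/1045535] → run B
t=21: (idle)
t=22: (idle)
t=23: (idle)

context switches = 14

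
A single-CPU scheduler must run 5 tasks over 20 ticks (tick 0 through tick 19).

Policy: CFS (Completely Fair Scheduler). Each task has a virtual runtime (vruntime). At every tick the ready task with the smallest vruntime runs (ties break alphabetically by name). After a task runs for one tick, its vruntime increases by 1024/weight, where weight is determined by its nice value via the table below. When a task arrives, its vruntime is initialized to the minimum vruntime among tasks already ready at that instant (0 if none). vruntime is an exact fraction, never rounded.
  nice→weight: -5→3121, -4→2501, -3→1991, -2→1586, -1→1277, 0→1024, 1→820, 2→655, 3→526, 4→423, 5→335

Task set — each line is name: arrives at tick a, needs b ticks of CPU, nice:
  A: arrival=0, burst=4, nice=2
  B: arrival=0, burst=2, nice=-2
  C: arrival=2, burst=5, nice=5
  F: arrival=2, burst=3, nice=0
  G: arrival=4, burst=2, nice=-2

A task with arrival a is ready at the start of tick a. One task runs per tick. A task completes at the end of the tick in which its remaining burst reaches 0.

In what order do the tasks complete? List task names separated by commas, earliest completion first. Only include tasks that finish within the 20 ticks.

completion order = B, G, F, A, C

t=0: vr[A=0 B=0] → run A
t=1: vr[A=1024/655 B=0] → run B
t=2: vr[A=1024/655 B=512/793 C=512/793 F=512/793] → run B
t=3: vr[A=1024/655 C=512/793 F=512/793] → run C
t=4: vr[A=1024/655 C=983552/265655 F=512/793 G=512/793] → run F
t=5: vr[A=1024/655 C=983552/265655 F=1305/793 G=512/793] → run G
t=6: vr[A=1024/655 C=983552/265655 F=1305/793 G=1024/793] → run G
t=7: vr[A=1024/655 C=983552/265655 F=1305/793] → run A
t=8: vr[A=2048/655 C=983552/265655 F=1305/793] → run F
t=9: vr[A=2048/655 C=983552/265655 F=2098/793] → run F
t=10: vr[A=2048/655 C=983552/265655] → run A
t=11: vr[A=3072/655 C=983552/265655] → run C
t=12: vr[A=3072/655 C=1795584/265655] → run A
t=13: vr[C=1795584/265655] → run C
t=14: vr[C=2607616/265655] → run C
t=15: vr[C=3419648/265655] → run C
t=16: (idle)
t=17: (idle)
t=18: (idle)
t=19: (idle)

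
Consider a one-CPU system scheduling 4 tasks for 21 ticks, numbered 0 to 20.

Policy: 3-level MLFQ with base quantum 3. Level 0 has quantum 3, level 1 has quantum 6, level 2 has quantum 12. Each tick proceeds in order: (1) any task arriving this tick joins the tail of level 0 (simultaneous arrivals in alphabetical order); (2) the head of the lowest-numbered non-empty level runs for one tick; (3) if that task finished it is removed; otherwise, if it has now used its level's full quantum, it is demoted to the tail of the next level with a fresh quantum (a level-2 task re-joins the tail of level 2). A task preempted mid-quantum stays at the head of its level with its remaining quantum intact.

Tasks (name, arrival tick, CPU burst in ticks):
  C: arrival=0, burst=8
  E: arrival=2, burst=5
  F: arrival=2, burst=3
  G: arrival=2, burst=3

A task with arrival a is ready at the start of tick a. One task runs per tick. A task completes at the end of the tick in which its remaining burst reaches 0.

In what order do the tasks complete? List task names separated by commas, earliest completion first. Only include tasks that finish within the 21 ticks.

completion order = F, G, C, E

t=0: L0/L1/L2 = C/-/- → run C
t=1: L0/L1/L2 = C/-/- → run C
t=2: L0/L1/L2 = CEFG/-/- → run C
t=3: L0/L1/L2 = EFG/C/- → run E
t=4: L0/L1/L2 = EFG/C/- → run E
t=5: L0/L1/L2 = EFG/C/- → run E
t=6: L0/L1/L2 = FG/CE/- → run F
t=7: L0/L1/L2 = FG/CE/- → run F
t=8: L0/L1/L2 = FG/CE/- → run F
t=9: L0/L1/L2 = G/CE/- → run G
t=10: L0/L1/L2 = G/CE/- → run G
t=11: L0/L1/L2 = G/CE/- → run G
t=12: L0/L1/L2 = -/CE/- → run C
t=13: L0/L1/L2 = -/CE/- → run C
t=14: L0/L1/L2 = -/CE/- → run C
t=15: L0/L1/L2 = -/CE/- → run C
t=16: L0/L1/L2 = -/CE/- → run C
t=17: L0/L1/L2 = -/E/- → run E
t=18: L0/L1/L2 = -/E/- → run E
t=19: (idle)
t=20: (idle)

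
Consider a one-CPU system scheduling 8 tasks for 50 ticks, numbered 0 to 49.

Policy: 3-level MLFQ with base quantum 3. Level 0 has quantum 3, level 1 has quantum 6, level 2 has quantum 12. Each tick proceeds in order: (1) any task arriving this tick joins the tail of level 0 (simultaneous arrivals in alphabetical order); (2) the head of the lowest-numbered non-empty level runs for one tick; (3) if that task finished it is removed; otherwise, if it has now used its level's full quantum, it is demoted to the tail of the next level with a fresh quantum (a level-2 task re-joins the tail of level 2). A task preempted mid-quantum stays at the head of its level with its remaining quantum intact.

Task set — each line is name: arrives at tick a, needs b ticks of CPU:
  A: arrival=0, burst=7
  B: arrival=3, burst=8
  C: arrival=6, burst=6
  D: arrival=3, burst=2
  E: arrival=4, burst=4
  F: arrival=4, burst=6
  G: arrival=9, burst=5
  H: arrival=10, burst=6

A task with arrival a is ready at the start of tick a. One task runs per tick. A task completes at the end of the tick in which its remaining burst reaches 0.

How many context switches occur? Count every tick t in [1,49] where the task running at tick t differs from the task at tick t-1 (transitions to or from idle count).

context switches = 15

t=0: L0/L1/L2 = A/-/- → run A
t=1: L0/L1/L2 = A/-/- → run A
t=2: L0/L1/L2 = A/-/- → run A
t=3: L0/L1/L2 = BD/A/- → run B
t=4: L0/L1/L2 = BDEF/A/- → run B
t=5: L0/L1/L2 = BDEF/A/- → run B
t=6: L0/L1/L2 = DEFC/AB/- → run D
t=7: L0/L1/L2 = DEFC/AB/- → run D
t=8: L0/L1/L2 = EFC/AB/- → run E
t=9: L0/L1/L2 = EFCG/AB/- → run E
t=10: L0/L1/L2 = EFCGH/AB/- → run E
t=11: L0/L1/L2 = FCGH/ABE/- → run F
t=12: L0/L1/L2 = FCGH/ABE/- → run F
t=13: L0/L1/L2 = FCGH/ABE/- → run F
t=14: L0/L1/L2 = CGH/ABEF/- → run C
t=15: L0/L1/L2 = CGH/ABEF/- → run C
t=16: L0/L1/L2 = CGH/ABEF/- → run C
t=17: L0/L1/L2 = GH/ABEFC/- → run G
t=18: L0/L1/L2 = GH/ABEFC/- → run G
t=19: L0/L1/L2 = GH/ABEFC/- → run G
t=20: L0/L1/L2 = H/ABEFCG/- → run H
t=21: L0/L1/L2 = H/ABEFCG/- → run H
t=22: L0/L1/L2 = H/ABEFCG/- → run H
t=23: L0/L1/L2 = -/ABEFCGH/- → run A
t=24: L0/L1/L2 = -/ABEFCGH/- → run A
t=25: L0/L1/L2 = -/ABEFCGH/- → run A
t=26: L0/L1/L2 = -/ABEFCGH/- → run A
t=27: L0/L1/L2 = -/BEFCGH/- → run B
t=28: L0/L1/L2 = -/BEFCGH/- → run B
t=29: L0/L1/L2 = -/BEFCGH/- → run B
t=30: L0/L1/L2 = -/BEFCGH/- → run B
t=31: L0/L1/L2 = -/BEFCGH/- → run B
t=32: L0/L1/L2 = -/EFCGH/- → run E
t=33: L0/L1/L2 = -/FCGH/- → run F
t=34: L0/L1/L2 = -/FCGH/- → run F
t=35: L0/L1/L2 = -/FCGH/- → run F
t=36: L0/L1/L2 = -/CGH/- → run C
t=37: L0/L1/L2 = -/CGH/- → run C
t=38: L0/L1/L2 = -/CGH/- → run C
t=39: L0/L1/L2 = -/GH/- → run G
t=40: L0/L1/L2 = -/GH/- → run G
t=41: L0/L1/L2 = -/H/- → run H
t=42: L0/L1/L2 = -/H/- → run H
t=43: L0/L1/L2 = -/H/- → run H
t=44: (idle)
t=45: (idle)
t=46: (idle)
t=47: (idle)
t=48: (idle)
t=49: (idle)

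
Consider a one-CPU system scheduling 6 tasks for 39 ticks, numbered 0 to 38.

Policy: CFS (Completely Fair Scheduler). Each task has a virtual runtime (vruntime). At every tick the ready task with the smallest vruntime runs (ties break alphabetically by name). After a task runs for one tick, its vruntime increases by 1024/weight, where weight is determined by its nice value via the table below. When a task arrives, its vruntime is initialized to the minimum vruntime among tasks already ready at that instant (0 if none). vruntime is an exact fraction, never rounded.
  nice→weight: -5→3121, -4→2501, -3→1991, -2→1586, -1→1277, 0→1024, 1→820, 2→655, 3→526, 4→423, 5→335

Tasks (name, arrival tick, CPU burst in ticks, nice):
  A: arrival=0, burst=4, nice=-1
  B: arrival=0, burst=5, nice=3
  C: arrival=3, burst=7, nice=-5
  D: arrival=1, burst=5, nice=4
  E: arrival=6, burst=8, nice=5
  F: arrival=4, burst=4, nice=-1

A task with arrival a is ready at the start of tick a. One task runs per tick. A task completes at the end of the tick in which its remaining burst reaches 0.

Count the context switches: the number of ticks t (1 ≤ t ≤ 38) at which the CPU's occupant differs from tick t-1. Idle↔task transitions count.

t=0: vr[A=0 B=0] → run A
t=1: vr[A=1024/1277 B=0 D=0] → run B
t=2: vr[A=1024/1277 B=512/263 D=0] → run D
t=3: vr[A=1024/1277 B=512/263 C=1024/1277 D=1024/423] → run A
t=4: vr[A=2048/1277 B=512/263 C=1024/1277 D=1024/423 F=1024/1277] → run C
t=5: vr[A=2048/1277 B=512/263 C=4503552/3985517 D=1024/423 F=1024/1277] → run F
t=6: vr[A=2048/1277 B=512/263 C=4503552/3985517 D=1024/423 E=4503552/3985517 F=2048/1277] → run C
t=7: vr[A=2048/1277 B=512/263 C=5811200/3985517 D=1024/423 E=4503552/3985517 F=2048/1277] → run E
t=8: vr[A=2048/1277 B=512/263 C=5811200/3985517 D=1024/423 E=5589859328/1335148195 F=2048/1277] → run C
t=9: vr[A=2048/1277 B=512/263 C=7118848/3985517 D=1024/423 E=5589859328/1335148195 F=2048/1277] → run A
t=10: vr[A=3072/1277 B=512/263 C=7118848/3985517 D=1024/423 E=5589859328/1335148195 F=2048/1277] → run F
t=11: vr[A=3072/1277 B=512/263 C=7118848/3985517 D=1024/423 E=5589859328/1335148195 F=3072/1277] → run C
t=12: vr[A=3072/1277 B=512/263 C=8426496/3985517 D=1024/423 E=5589859328/1335148195 F=3072/1277] → run B
t=13: vr[A=3072/1277 B=1024/263 C=8426496/3985517 D=1024/423 E=5589859328/1335148195 F=3072/1277] → run C
t=14: vr[A=3072/1277 B=1024/263 C=9734144/3985517 D=1024/423 E=5589859328/1335148195 F=3072/1277] → run A
t=15: vr[B=1024/263 C=9734144/3985517 D=1024/423 E=5589859328/1335148195 F=3072/1277] → run F
t=16: vr[B=1024/263 C=9734144/3985517 D=1024/423 E=5589859328/1335148195 F=4096/1277] → run D
t=17: vr[B=1024/263 C=9734144/3985517 D=2048/423 E=5589859328/1335148195 F=4096/1277] → run C
t=18: vr[B=1024/263 C=11041792/3985517 D=2048/423 E=5589859328/1335148195 F=4096/1277] → run C
t=19: vr[B=1024/263 D=2048/423 E=5589859328/1335148195 F=4096/1277] → run F
t=20: vr[B=1024/263 D=2048/423 E=5589859328/1335148195] → run B
t=21: vr[B=1536/263 D=2048/423 E=5589859328/1335148195] → run E
t=22: vr[B=1536/263 D=2048/423 E=9671028736/1335148195] → run D
t=23: vr[B=1536/263 D=1024/141 E=9671028736/1335148195] → run B
t=24: vr[B=2048/263 D=1024/141 E=9671028736/1335148195] → run E
t=25: vr[B=2048/263 D=1024/141 E=13752198144/1335148195] → run D
t=26: vr[B=2048/263 D=4096/423 E=13752198144/1335148195] → run B
t=27: vr[D=4096/423 E=13752198144/1335148195] → run D
t=28: vr[E=13752198144/1335148195] → run E
t=29: vr[E=17833367552/1335148195] → run E
t=30: vr[E=4382907392/267029639] → run E
t=31: vr[E=25995706368/1335148195] → run E
t=32: vr[E=30076875776/1335148195] → run E
t=33: (idle)
t=34: (idle)
t=35: (idle)
t=36: (idle)
t=37: (idle)
t=38: (idle)

context switches = 28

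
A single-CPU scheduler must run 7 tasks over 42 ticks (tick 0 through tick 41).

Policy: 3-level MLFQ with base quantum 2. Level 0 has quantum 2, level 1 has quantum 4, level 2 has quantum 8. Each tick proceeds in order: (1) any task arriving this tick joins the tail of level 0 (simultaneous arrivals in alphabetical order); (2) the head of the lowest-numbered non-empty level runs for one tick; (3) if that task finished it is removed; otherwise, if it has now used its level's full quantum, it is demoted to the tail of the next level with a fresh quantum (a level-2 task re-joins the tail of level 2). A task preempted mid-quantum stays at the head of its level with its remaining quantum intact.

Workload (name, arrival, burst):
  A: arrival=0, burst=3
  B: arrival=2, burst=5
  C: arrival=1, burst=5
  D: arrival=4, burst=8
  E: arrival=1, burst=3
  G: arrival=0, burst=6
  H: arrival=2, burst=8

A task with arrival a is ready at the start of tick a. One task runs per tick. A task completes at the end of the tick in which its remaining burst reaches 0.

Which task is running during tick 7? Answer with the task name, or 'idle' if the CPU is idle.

t=0: L0/L1/L2 = AG/-/- → run A
t=1: L0/L1/L2 = AGCE/-/- → run A
t=2: L0/L1/L2 = GCEBH/A/- → run G
t=3: L0/L1/L2 = GCEBH/A/- → run G
t=4: L0/L1/L2 = CEBHD/AG/- → run C
t=5: L0/L1/L2 = CEBHD/AG/- → run C
t=6: L0/L1/L2 = EBHD/AGC/- → run E
t=7: L0/L1/L2 = EBHD/AGC/- → run E
t=8: L0/L1/L2 = BHD/AGCE/- → run B
t=9: L0/L1/L2 = BHD/AGCE/- → run B
t=10: L0/L1/L2 = HD/AGCEB/- → run H
t=11: L0/L1/L2 = HD/AGCEB/- → run H
t=12: L0/L1/L2 = D/AGCEBH/- → run D
t=13: L0/L1/L2 = D/AGCEBH/- → run D
t=14: L0/L1/L2 = -/AGCEBHD/- → run A
t=15: L0/L1/L2 = -/GCEBHD/- → run G
t=16: L0/L1/L2 = -/GCEBHD/- → run G
t=17: L0/L1/L2 = -/GCEBHD/- → run G
t=18: L0/L1/L2 = -/GCEBHD/- → run G
t=19: L0/L1/L2 = -/CEBHD/- → run C
t=20: L0/L1/L2 = -/CEBHD/- → run C
t=21: L0/L1/L2 = -/CEBHD/- → run C
t=22: L0/L1/L2 = -/EBHD/- → run E
t=23: L0/L1/L2 = -/BHD/- → run B
t=24: L0/L1/L2 = -/BHD/- → run B
t=25: L0/L1/L2 = -/BHD/- → run B
t=26: L0/L1/L2 = -/HD/- → run H
t=27: L0/L1/L2 = -/HD/- → run H
t=28: L0/L1/L2 = -/HD/- → run H
t=29: L0/L1/L2 = -/HD/- → run H
t=30: L0/L1/L2 = -/D/H → run D
t=31: L0/L1/L2 = -/D/H → run D
t=32: L0/L1/L2 = -/D/H → run D
t=33: L0/L1/L2 = -/D/H → run D
t=34: L0/L1/L2 = -/-/HD → run H
t=35: L0/L1/L2 = -/-/HD → run H
t=36: L0/L1/L2 = -/-/D → run D
t=37: L0/L1/L2 = -/-/D → run D
t=38: (idle)
t=39: (idle)
t=40: (idle)
t=41: (idle)

running at tick 7 = E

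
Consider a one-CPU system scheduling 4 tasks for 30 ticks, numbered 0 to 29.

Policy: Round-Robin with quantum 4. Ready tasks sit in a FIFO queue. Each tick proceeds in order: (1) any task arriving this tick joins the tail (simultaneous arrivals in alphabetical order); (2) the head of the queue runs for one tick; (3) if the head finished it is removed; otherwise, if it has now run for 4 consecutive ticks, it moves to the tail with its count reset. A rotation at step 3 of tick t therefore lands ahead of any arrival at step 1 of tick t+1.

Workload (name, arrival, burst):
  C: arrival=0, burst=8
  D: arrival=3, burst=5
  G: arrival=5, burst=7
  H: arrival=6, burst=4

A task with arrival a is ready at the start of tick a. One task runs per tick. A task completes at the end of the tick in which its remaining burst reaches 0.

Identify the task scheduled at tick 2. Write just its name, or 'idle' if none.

running at tick 2 = C

t=0: queue=[C] q_used=0 → run C
t=1: queue=[C] q_used=1 → run C
t=2: queue=[C] q_used=2 → run C
t=3: queue=[C,D] q_used=3 → run C
t=4: queue=[D,C] q_used=0 → run D
t=5: queue=[D,C,G] q_used=1 → run D
t=6: queue=[D,C,G,H] q_used=2 → run D
t=7: queue=[D,C,G,H] q_used=3 → run D
t=8: queue=[C,G,H,D] q_used=0 → run C
t=9: queue=[C,G,H,D] q_used=1 → run C
t=10: queue=[C,G,H,D] q_used=2 → run C
t=11: queue=[C,G,H,D] q_used=3 → run C
t=12: queue=[G,H,D] q_used=0 → run G
t=13: queue=[G,H,D] q_used=1 → run G
t=14: queue=[G,H,D] q_used=2 → run G
t=15: queue=[G,H,D] q_used=3 → run G
t=16: queue=[H,D,G] q_used=0 → run H
t=17: queue=[H,D,G] q_used=1 → run H
t=18: queue=[H,D,G] q_used=2 → run H
t=19: queue=[H,D,G] q_used=3 → run H
t=20: queue=[D,G] q_used=0 → run D
t=21: queue=[G] q_used=0 → run G
t=22: queue=[G] q_used=1 → run G
t=23: queue=[G] q_used=2 → run G
t=24: (idle)
t=25: (idle)
t=26: (idle)
t=27: (idle)
t=28: (idle)
t=29: (idle)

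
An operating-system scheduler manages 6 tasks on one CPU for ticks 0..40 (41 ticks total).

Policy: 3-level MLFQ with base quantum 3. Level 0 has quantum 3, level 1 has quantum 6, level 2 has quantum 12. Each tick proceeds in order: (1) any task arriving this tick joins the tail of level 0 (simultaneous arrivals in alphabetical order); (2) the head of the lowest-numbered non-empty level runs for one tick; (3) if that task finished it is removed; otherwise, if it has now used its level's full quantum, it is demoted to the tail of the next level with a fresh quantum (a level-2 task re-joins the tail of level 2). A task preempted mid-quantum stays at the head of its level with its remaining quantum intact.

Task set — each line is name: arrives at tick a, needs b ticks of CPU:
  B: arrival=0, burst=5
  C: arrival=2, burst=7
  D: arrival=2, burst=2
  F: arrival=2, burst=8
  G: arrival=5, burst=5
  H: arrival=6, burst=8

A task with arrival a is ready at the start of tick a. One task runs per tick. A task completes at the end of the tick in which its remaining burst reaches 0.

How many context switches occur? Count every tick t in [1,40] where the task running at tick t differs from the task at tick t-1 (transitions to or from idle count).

context switches = 11

t=0: L0/L1/L2 = B/-/- → run B
t=1: L0/L1/L2 = B/-/- → run B
t=2: L0/L1/L2 = BCDF/-/- → run B
t=3: L0/L1/L2 = CDF/B/- → run C
t=4: L0/L1/L2 = CDF/B/- → run C
t=5: L0/L1/L2 = CDFG/B/- → run C
t=6: L0/L1/L2 = DFGH/BC/- → run D
t=7: L0/L1/L2 = DFGH/BC/- → run D
t=8: L0/L1/L2 = FGH/BC/- → run F
t=9: L0/L1/L2 = FGH/BC/- → run F
t=10: L0/L1/L2 = FGH/BC/- → run F
t=11: L0/L1/L2 = GH/BCF/- → run G
t=12: L0/L1/L2 = GH/BCF/- → run G
t=13: L0/L1/L2 = GH/BCF/- → run G
t=14: L0/L1/L2 = H/BCFG/- → run H
t=15: L0/L1/L2 = H/BCFG/- → run H
t=16: L0/L1/L2 = H/BCFG/- → run H
t=17: L0/L1/L2 = -/BCFGH/- → run B
t=18: L0/L1/L2 = -/BCFGH/- → run B
t=19: L0/L1/L2 = -/CFGH/- → run C
t=20: L0/L1/L2 = -/CFGH/- → run C
t=21: L0/L1/L2 = -/CFGH/- → run C
t=22: L0/L1/L2 = -/CFGH/- → run C
t=23: L0/L1/L2 = -/FGH/- → run F
t=24: L0/L1/L2 = -/FGH/- → run F
t=25: L0/L1/L2 = -/FGH/- → run F
t=26: L0/L1/L2 = -/FGH/- → run F
t=27: L0/L1/L2 = -/FGH/- → run F
t=28: L0/L1/L2 = -/GH/- → run G
t=29: L0/L1/L2 = -/GH/- → run G
t=30: L0/L1/L2 = -/H/- → run H
t=31: L0/L1/L2 = -/H/- → run H
t=32: L0/L1/L2 = -/H/- → run H
t=33: L0/L1/L2 = -/H/- → run H
t=34: L0/L1/L2 = -/H/- → run H
t=35: (idle)
t=36: (idle)
t=37: (idle)
t=38: (idle)
t=39: (idle)
t=40: (idle)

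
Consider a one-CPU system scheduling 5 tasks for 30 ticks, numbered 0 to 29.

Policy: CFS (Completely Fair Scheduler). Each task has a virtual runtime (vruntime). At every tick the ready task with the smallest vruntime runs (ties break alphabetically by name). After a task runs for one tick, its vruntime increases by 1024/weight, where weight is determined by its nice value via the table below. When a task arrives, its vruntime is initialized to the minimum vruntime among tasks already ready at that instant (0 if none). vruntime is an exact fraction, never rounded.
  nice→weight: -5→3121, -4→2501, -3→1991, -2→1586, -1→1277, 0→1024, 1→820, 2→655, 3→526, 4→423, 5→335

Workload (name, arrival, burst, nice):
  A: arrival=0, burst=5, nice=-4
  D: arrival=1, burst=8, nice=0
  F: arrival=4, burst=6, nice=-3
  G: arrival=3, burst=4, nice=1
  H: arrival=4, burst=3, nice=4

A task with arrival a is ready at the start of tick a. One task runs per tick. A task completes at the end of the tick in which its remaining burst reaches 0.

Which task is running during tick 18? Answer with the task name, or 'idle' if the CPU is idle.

t=0: vr[A=0] → run A
t=1: vr[A=1024/2501 D=1024/2501] → run A
t=2: vr[A=2048/2501 D=1024/2501] → run D
t=3: vr[A=2048/2501 D=3525/2501 G=2048/2501] → run A
t=4: vr[A=3072/2501 D=3525/2501 F=2048/2501 G=2048/2501 H=2048/2501] → run F
t=5: vr[A=3072/2501 D=3525/2501 F=6638592/4979491 G=2048/2501 H=2048/2501] → run G
t=6: vr[A=3072/2501 D=3525/2501 F=6638592/4979491 G=25856/12505 H=2048/2501] → run H
t=7: vr[A=3072/2501 D=3525/2501 F=6638592/4979491 G=25856/12505 H=3427328/1057923] → run A
t=8: vr[A=4096/2501 D=3525/2501 F=6638592/4979491 G=25856/12505 H=3427328/1057923] → run F
t=9: vr[A=4096/2501 D=3525/2501 F=9199616/4979491 G=25856/12505 H=3427328/1057923] → run D
t=10: vr[A=4096/2501 D=6026/2501 F=9199616/4979491 G=25856/12505 H=3427328/1057923] → run A
t=11: vr[D=6026/2501 F=9199616/4979491 G=25856/12505 H=3427328/1057923] → run F
t=12: vr[D=6026/2501 F=11760640/4979491 G=25856/12505 H=3427328/1057923] → run G
t=13: vr[D=6026/2501 F=11760640/4979491 G=41472/12505 H=3427328/1057923] → run F
t=14: vr[D=6026/2501 F=14321664/4979491 G=41472/12505 H=3427328/1057923] → run D
t=15: vr[D=8527/2501 F=14321664/4979491 G=41472/12505 H=3427328/1057923] → run F
t=16: vr[D=8527/2501 F=16882688/4979491 G=41472/12505 H=3427328/1057923] → run H
t=17: vr[D=8527/2501 F=16882688/4979491 G=41472/12505 H=5988352/1057923] → run G
t=18: vr[D=8527/2501 F=16882688/4979491 G=57088/12505 H=5988352/1057923] → run F
t=19: vr[D=8527/2501 G=57088/12505 H=5988352/1057923] → run D
t=20: vr[D=11028/2501 G=57088/12505 H=5988352/1057923] → run D
t=21: vr[D=13529/2501 G=57088/12505 H=5988352/1057923] → run G
t=22: vr[D=13529/2501 H=5988352/1057923] → run D
t=23: vr[D=16030/2501 H=5988352/1057923] → run H
t=24: vr[D=16030/2501] → run D
t=25: vr[D=18531/2501] → run D
t=26: (idle)
t=27: (idle)
t=28: (idle)
t=29: (idle)

running at tick 18 = F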